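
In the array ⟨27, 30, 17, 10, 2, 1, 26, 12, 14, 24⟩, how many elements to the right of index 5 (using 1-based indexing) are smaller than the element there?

The element at index 5 is 2.
Elements after it: 1, 26, 12, 14, 24
Those smaller than 2: 1

1 such element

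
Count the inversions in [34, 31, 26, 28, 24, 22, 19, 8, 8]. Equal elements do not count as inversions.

34

Element-by-element contributions:
34: 8
31: 7
26: 5
28: 5
24: 4
22: 3
19: 2
8: 0
8: 0
Sum: 8 + 7 + 5 + 5 + 4 + 3 + 2 + 0 + 0 = 34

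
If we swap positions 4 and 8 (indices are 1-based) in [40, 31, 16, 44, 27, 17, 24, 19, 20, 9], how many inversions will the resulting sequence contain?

28 inversions

Positions 4 and 8 hold 44 and 19; after swapping, the array is [40, 31, 16, 19, 27, 17, 24, 44, 20, 9].
Count, for each position, how many later elements it exceeds:
40: 8
31: 7
16: 1
19: 2
27: 4
17: 1
24: 2
44: 2
20: 1
9: 0
Sum: 8 + 7 + 1 + 2 + 4 + 1 + 2 + 2 + 1 + 0 = 28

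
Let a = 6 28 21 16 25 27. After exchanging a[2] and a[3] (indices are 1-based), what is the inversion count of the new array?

4 inversions

Positions 2 and 3 hold 28 and 21; after swapping, the array is [6, 21, 28, 16, 25, 27].
Element-by-element contributions:
6 → none → 0
21 → 16 → 1
28 → 16, 25, 27 → 3
16 → none → 0
25 → none → 0
27 → none → 0
Sum: 0 + 1 + 3 + 0 + 0 + 0 = 4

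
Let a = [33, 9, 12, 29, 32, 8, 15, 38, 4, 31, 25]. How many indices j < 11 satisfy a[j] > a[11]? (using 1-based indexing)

5 such elements

The element at index 11 is 25.
Elements before it: 33, 9, 12, 29, 32, 8, 15, 38, 4, 31
Those larger than 25: 33, 29, 32, 38, 31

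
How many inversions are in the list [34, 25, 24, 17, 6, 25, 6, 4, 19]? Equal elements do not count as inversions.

27

Sweep left to right; for each value list the smaller values that follow it:
34: 8
25: 6
24: 5
17: 3
6: 1
25: 3
6: 1
4: 0
19: 0
Sum: 8 + 6 + 5 + 3 + 1 + 3 + 1 + 0 + 0 = 27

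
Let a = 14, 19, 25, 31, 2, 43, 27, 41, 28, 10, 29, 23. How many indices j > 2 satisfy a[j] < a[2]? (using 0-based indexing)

The element at index 2 is 25.
Elements after it: 31, 2, 43, 27, 41, 28, 10, 29, 23
Those smaller than 25: 2, 10, 23

3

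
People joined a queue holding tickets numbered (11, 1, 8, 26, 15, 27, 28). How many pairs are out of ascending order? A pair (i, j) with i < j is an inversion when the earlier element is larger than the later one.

Count, for each position, how many later elements it exceeds:
11: 2
1: 0
8: 0
26: 1
15: 0
27: 0
28: 0
Sum: 2 + 0 + 0 + 1 + 0 + 0 + 0 = 3

3 inversions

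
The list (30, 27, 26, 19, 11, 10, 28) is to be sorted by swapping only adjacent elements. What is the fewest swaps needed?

Each adjacent swap fixes exactly one inversion, so the minimum swap count equals the number of inversions.
Count inversions — for each element, later elements that are smaller:
30: 27, 26, 19, 11, 10, 28 → 6
27: 26, 19, 11, 10 → 4
26: 19, 11, 10 → 3
19: 11, 10 → 2
11: 10 → 1
10: none → 0
28: none → 0
Total inversions: 6 + 4 + 3 + 2 + 1 + 0 + 0 = 16

16 swaps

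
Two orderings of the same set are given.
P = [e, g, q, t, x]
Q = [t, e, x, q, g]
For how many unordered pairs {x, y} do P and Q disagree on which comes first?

Assign each item its position (1..5) in the first ordering, then rewrite the second ordering as that position sequence:
positions: e→1, g→2, q→3, t→4, x→5
second ordering as positions: [4, 1, 5, 3, 2]
Discordant pairs = inversions in this position sequence.
4: 1, 3, 2 → 3
1: 0
5: 3, 2 → 2
3: 2 → 1
2: 0
Total: 3 + 0 + 2 + 1 + 0 = 6

6 disagreeing pairs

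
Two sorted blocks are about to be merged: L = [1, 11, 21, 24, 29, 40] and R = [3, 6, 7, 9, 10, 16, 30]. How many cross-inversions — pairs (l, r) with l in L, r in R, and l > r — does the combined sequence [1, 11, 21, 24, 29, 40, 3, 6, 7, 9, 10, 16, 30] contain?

Split inversions: 30

Count, for every r in R, how many entries of L exceed r:
r = 3: 11, 21, 24, 29, 40 → 5
r = 6: 11, 21, 24, 29, 40 → 5
r = 7: 11, 21, 24, 29, 40 → 5
r = 9: 11, 21, 24, 29, 40 → 5
r = 10: 11, 21, 24, 29, 40 → 5
r = 16: 21, 24, 29, 40 → 4
r = 30: 40 → 1
Cross-inversions: 5 + 5 + 5 + 5 + 5 + 4 + 1 = 30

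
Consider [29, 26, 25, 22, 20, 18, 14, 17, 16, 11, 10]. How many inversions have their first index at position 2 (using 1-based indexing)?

9

The element at index 2 is 26.
Elements after it: 25, 22, 20, 18, 14, 17, 16, 11, 10
Those smaller than 26: 25, 22, 20, 18, 14, 17, 16, 11, 10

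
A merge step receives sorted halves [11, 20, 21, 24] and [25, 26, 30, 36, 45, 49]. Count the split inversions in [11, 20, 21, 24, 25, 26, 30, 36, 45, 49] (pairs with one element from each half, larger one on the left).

0 split inversions

Take each right-half value and tally the left-half values above it:
r = 25: none → 0
r = 26: none → 0
r = 30: none → 0
r = 36: none → 0
r = 45: none → 0
r = 49: none → 0
Cross-inversions: 0 + 0 + 0 + 0 + 0 + 0 = 0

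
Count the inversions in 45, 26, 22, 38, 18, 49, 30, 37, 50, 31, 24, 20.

37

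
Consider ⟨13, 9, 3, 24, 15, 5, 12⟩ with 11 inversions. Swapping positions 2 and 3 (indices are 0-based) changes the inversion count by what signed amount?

Positions 2 and 3 hold 3 and 24; after swapping, the array is [13, 9, 24, 3, 15, 5, 12].
Count, for each position, how many later elements it exceeds:
13 → 9, 3, 5, 12 → 4
9 → 3, 5 → 2
24 → 3, 15, 5, 12 → 4
3 → none → 0
15 → 5, 12 → 2
5 → none → 0
12 → none → 0
Sum: 4 + 2 + 4 + 0 + 2 + 0 + 0 = 12
Change: 12 − 11 = +1

+1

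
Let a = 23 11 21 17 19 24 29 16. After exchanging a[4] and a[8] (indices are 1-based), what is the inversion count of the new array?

Positions 4 and 8 hold 17 and 16; after swapping, the array is [23, 11, 21, 16, 19, 24, 29, 17].
Element-by-element contributions:
23 → 11, 21, 16, 19, 17 → 5
11 → none → 0
21 → 16, 19, 17 → 3
16 → none → 0
19 → 17 → 1
24 → 17 → 1
29 → 17 → 1
17 → none → 0
Sum: 5 + 0 + 3 + 0 + 1 + 1 + 1 + 0 = 11

11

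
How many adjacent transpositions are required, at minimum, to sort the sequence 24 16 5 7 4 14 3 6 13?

24

The minimum number of adjacent swaps to sort an array equals its inversion count, since every such swap removes exactly one inversion.
Count inversions — for each element, later elements that are smaller:
24: 16, 5, 7, 4, 14, 3, 6, 13 → 8
16: 5, 7, 4, 14, 3, 6, 13 → 7
5: 4, 3 → 2
7: 4, 3, 6 → 3
4: 3 → 1
14: 3, 6, 13 → 3
3: none → 0
6: none → 0
13: none → 0
Total inversions: 8 + 7 + 2 + 3 + 1 + 3 + 0 + 0 + 0 = 24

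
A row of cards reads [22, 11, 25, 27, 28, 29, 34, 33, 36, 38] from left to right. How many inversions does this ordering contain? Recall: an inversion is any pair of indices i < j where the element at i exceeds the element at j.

For each element, count later entries that are smaller:
22: 1
11: 0
25: 0
27: 0
28: 0
29: 0
34: 1
33: 0
36: 0
38: 0
Sum: 1 + 0 + 0 + 0 + 0 + 0 + 1 + 0 + 0 + 0 = 2

2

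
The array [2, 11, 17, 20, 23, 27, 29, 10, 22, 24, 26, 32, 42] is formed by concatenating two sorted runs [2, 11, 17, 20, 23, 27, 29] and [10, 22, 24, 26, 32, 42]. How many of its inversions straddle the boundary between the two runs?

Split inversions: 13

For each element r of the right run, count left-run elements greater than r:
r = 10: 11, 17, 20, 23, 27, 29 → 6
r = 22: 23, 27, 29 → 3
r = 24: 27, 29 → 2
r = 26: 27, 29 → 2
r = 32: none → 0
r = 42: none → 0
Cross-inversions: 6 + 3 + 2 + 2 + 0 + 0 = 13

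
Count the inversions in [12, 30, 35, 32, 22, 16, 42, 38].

Element-by-element contributions:
12 → none → 0
30 → 22, 16 → 2
35 → 32, 22, 16 → 3
32 → 22, 16 → 2
22 → 16 → 1
16 → none → 0
42 → 38 → 1
38 → none → 0
Sum: 0 + 2 + 3 + 2 + 1 + 0 + 1 + 0 = 9

Inversions: 9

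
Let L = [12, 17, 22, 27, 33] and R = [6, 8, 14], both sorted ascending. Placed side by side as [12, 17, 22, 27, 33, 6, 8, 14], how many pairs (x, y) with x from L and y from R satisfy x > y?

Take each right-half value and tally the left-half values above it:
r = 6: 12, 17, 22, 27, 33 → 5
r = 8: 12, 17, 22, 27, 33 → 5
r = 14: 17, 22, 27, 33 → 4
Cross-inversions: 5 + 5 + 4 = 14

14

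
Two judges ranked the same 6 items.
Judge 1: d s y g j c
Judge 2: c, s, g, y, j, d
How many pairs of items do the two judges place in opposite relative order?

10

Assign each item its position (1..6) in the first ordering, then rewrite the second ordering as that position sequence:
positions: d→1, s→2, y→3, g→4, j→5, c→6
second ordering as positions: [6, 2, 4, 3, 5, 1]
Discordant pairs = inversions in this position sequence.
6: 2, 4, 3, 5, 1 → 5
2: 1 → 1
4: 3, 1 → 2
3: 1 → 1
5: 1 → 1
1: 0
Total: 5 + 1 + 2 + 1 + 1 + 0 = 10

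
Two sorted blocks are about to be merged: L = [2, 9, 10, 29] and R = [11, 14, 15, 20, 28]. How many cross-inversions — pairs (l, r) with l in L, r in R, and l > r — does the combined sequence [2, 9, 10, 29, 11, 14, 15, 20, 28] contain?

For each element r of the right run, count left-run elements greater than r:
r = 11: 29 → 1
r = 14: 29 → 1
r = 15: 29 → 1
r = 20: 29 → 1
r = 28: 29 → 1
Cross-inversions: 1 + 1 + 1 + 1 + 1 = 5

5 split inversions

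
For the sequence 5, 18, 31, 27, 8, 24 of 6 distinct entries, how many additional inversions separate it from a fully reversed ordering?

Maximum inversions for 6 distinct elements is C(6, 2) = 6·5/2 = 15.
Current inversions — for each element, count later smaller elements:
5: 0
18: 1
31: 3
27: 2
8: 0
24: 0
Current total: 0 + 1 + 3 + 2 + 0 + 0 = 6
Shortfall: 15 − 6 = 9

9 inversions short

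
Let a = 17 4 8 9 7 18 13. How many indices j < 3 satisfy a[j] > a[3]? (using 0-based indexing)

1

The element at index 3 is 9.
Elements before it: 17, 4, 8
Those larger than 9: 17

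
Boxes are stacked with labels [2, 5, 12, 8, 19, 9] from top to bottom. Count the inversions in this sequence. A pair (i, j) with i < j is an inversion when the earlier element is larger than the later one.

3

Sweep left to right; for each value list the smaller values that follow it:
2 → none → 0
5 → none → 0
12 → 8, 9 → 2
8 → none → 0
19 → 9 → 1
9 → none → 0
Sum: 0 + 0 + 2 + 0 + 1 + 0 = 3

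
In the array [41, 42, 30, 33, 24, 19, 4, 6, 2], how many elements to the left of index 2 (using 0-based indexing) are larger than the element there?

The element at index 2 is 30.
Elements before it: 41, 42
Those larger than 30: 41, 42

2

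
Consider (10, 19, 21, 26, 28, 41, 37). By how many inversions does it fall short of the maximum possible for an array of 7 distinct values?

Maximum inversions for 7 distinct elements is C(7, 2) = 7·6/2 = 21.
Current inversions — for each element, count later smaller elements:
10: 0
19: 0
21: 0
26: 0
28: 0
41: 1
37: 0
Current total: 0 + 0 + 0 + 0 + 0 + 1 + 0 = 1
Shortfall: 21 − 1 = 20

20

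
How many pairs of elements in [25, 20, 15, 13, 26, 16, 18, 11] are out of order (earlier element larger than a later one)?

For each element, count later entries that are smaller:
25 → 20, 15, 13, 16, 18, 11 → 6
20 → 15, 13, 16, 18, 11 → 5
15 → 13, 11 → 2
13 → 11 → 1
26 → 16, 18, 11 → 3
16 → 11 → 1
18 → 11 → 1
11 → none → 0
Sum: 6 + 5 + 2 + 1 + 3 + 1 + 1 + 0 = 19

19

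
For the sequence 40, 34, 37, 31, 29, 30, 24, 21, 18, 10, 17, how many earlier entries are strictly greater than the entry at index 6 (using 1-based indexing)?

The element at index 6 is 30.
Elements before it: 40, 34, 37, 31, 29
Those larger than 30: 40, 34, 37, 31

4 such elements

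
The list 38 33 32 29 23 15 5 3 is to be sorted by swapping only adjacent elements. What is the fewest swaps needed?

28 adjacent swaps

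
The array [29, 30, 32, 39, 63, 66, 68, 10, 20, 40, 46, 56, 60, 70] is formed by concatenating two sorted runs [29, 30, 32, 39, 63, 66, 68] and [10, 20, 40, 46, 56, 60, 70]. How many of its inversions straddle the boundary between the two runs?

Take each right-half value and tally the left-half values above it:
r = 10: 29, 30, 32, 39, 63, 66, 68 → 7
r = 20: 29, 30, 32, 39, 63, 66, 68 → 7
r = 40: 63, 66, 68 → 3
r = 46: 63, 66, 68 → 3
r = 56: 63, 66, 68 → 3
r = 60: 63, 66, 68 → 3
r = 70: none → 0
Cross-inversions: 7 + 7 + 3 + 3 + 3 + 3 + 0 = 26

26 split inversions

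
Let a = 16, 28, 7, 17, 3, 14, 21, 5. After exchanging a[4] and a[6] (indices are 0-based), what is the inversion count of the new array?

Positions 4 and 6 hold 3 and 21; after swapping, the array is [16, 28, 7, 17, 21, 14, 3, 5].
Element-by-element contributions:
16 → 7, 14, 3, 5 → 4
28 → 7, 17, 21, 14, 3, 5 → 6
7 → 3, 5 → 2
17 → 14, 3, 5 → 3
21 → 14, 3, 5 → 3
14 → 3, 5 → 2
3 → none → 0
5 → none → 0
Sum: 4 + 6 + 2 + 3 + 3 + 2 + 0 + 0 = 20

20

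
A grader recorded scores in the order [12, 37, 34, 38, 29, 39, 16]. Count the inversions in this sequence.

There are 9 out-of-order pairs.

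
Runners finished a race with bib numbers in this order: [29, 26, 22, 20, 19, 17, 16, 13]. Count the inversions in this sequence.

Element-by-element contributions:
29: 7
26: 6
22: 5
20: 4
19: 3
17: 2
16: 1
13: 0
Sum: 7 + 6 + 5 + 4 + 3 + 2 + 1 + 0 = 28

28 out-of-order pairs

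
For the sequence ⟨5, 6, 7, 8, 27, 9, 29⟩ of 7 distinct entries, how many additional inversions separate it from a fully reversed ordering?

20

Maximum inversions for 7 distinct elements is C(7, 2) = 7·6/2 = 21.
Current inversions — for each element, count later smaller elements:
5: 0
6: 0
7: 0
8: 0
27: 1
9: 0
29: 0
Current total: 0 + 0 + 0 + 0 + 1 + 0 + 0 = 1
Shortfall: 21 − 1 = 20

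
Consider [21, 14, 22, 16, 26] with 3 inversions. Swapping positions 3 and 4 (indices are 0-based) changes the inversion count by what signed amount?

Positions 3 and 4 hold 16 and 26; after swapping, the array is [21, 14, 22, 26, 16].
For each element, count later entries that are smaller:
21 → 14, 16 → 2
14 → none → 0
22 → 16 → 1
26 → 16 → 1
16 → none → 0
Sum: 2 + 0 + 1 + 1 + 0 = 4
Change: 4 − 3 = +1

+1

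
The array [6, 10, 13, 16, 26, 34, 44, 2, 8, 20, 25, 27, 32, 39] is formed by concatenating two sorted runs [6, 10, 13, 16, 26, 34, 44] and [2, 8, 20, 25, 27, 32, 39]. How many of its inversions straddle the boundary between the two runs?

24

For each element r of the right run, count left-run elements greater than r:
r = 2: 6, 10, 13, 16, 26, 34, 44 → 7
r = 8: 10, 13, 16, 26, 34, 44 → 6
r = 20: 26, 34, 44 → 3
r = 25: 26, 34, 44 → 3
r = 27: 34, 44 → 2
r = 32: 34, 44 → 2
r = 39: 44 → 1
Cross-inversions: 7 + 6 + 3 + 3 + 2 + 2 + 1 = 24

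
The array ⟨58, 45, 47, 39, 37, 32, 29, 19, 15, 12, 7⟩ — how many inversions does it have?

For each element, count later entries that are smaller:
58 → 45, 47, 39, 37, 32, 29, 19, 15, 12, 7 → 10
45 → 39, 37, 32, 29, 19, 15, 12, 7 → 8
47 → 39, 37, 32, 29, 19, 15, 12, 7 → 8
39 → 37, 32, 29, 19, 15, 12, 7 → 7
37 → 32, 29, 19, 15, 12, 7 → 6
32 → 29, 19, 15, 12, 7 → 5
29 → 19, 15, 12, 7 → 4
19 → 15, 12, 7 → 3
15 → 12, 7 → 2
12 → 7 → 1
7 → none → 0
Sum: 10 + 8 + 8 + 7 + 6 + 5 + 4 + 3 + 2 + 1 + 0 = 54

54 inversions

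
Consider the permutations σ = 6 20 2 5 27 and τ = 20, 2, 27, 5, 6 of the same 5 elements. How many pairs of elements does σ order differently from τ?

5

Assign each item its position (1..5) in the first ordering, then rewrite the second ordering as that position sequence:
positions: 6→1, 20→2, 2→3, 5→4, 27→5
second ordering as positions: [2, 3, 5, 4, 1]
Discordant pairs = inversions in this position sequence.
2: 1 → 1
3: 1 → 1
5: 4, 1 → 2
4: 1 → 1
1: 0
Total: 1 + 1 + 2 + 1 + 0 = 5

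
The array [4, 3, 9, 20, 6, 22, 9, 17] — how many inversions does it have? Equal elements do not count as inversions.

There are 7 inversions.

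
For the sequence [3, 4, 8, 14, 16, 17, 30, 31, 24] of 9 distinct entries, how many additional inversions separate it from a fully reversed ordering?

34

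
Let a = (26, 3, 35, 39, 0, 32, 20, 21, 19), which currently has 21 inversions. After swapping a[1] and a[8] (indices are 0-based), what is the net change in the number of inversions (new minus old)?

Positions 1 and 8 hold 3 and 19; after swapping, the array is [26, 19, 35, 39, 0, 32, 20, 21, 3].
Sweep left to right; for each value list the smaller values that follow it:
26 → 19, 0, 20, 21, 3 → 5
19 → 0, 3 → 2
35 → 0, 32, 20, 21, 3 → 5
39 → 0, 32, 20, 21, 3 → 5
0 → none → 0
32 → 20, 21, 3 → 3
20 → 3 → 1
21 → 3 → 1
3 → none → 0
Sum: 5 + 2 + 5 + 5 + 0 + 3 + 1 + 1 + 0 = 22
Change: 22 − 21 = +1

+1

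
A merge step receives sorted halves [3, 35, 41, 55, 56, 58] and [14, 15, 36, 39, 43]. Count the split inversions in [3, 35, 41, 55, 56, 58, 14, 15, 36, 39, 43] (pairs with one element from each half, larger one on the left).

For each element r of the right run, count left-run elements greater than r:
r = 14: 35, 41, 55, 56, 58 → 5
r = 15: 35, 41, 55, 56, 58 → 5
r = 36: 41, 55, 56, 58 → 4
r = 39: 41, 55, 56, 58 → 4
r = 43: 55, 56, 58 → 3
Cross-inversions: 5 + 5 + 4 + 4 + 3 = 21

21 split inversions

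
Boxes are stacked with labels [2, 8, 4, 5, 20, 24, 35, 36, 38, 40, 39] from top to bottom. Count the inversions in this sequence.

3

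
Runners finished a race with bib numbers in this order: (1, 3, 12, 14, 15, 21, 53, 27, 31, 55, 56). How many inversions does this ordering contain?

For each element, count later entries that are smaller:
1 → none → 0
3 → none → 0
12 → none → 0
14 → none → 0
15 → none → 0
21 → none → 0
53 → 27, 31 → 2
27 → none → 0
31 → none → 0
55 → none → 0
56 → none → 0
Sum: 0 + 0 + 0 + 0 + 0 + 0 + 2 + 0 + 0 + 0 + 0 = 2

2 out-of-order pairs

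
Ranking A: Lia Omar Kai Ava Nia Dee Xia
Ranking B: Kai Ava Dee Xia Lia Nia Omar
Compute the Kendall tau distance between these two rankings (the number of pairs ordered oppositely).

Assign each item its position (1..7) in the first ordering, then rewrite the second ordering as that position sequence:
positions: Lia→1, Omar→2, Kai→3, Ava→4, Nia→5, Dee→6, Xia→7
second ordering as positions: [3, 4, 6, 7, 1, 5, 2]
Discordant pairs = inversions in this position sequence.
3: 1, 2 → 2
4: 1, 2 → 2
6: 1, 5, 2 → 3
7: 1, 5, 2 → 3
1: 0
5: 2 → 1
2: 0
Total: 2 + 2 + 3 + 3 + 0 + 1 + 0 = 11

11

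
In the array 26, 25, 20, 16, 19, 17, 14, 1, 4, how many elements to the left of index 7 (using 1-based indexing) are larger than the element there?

6

The element at index 7 is 14.
Elements before it: 26, 25, 20, 16, 19, 17
Those larger than 14: 26, 25, 20, 16, 19, 17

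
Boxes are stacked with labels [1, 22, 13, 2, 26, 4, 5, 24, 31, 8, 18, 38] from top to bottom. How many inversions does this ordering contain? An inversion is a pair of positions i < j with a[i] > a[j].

There are 19 inversions.

For each element, count later entries that are smaller:
1: 0
22: 6
13: 4
2: 0
26: 5
4: 0
5: 0
24: 2
31: 2
8: 0
18: 0
38: 0
Sum: 0 + 6 + 4 + 0 + 5 + 0 + 0 + 2 + 2 + 0 + 0 + 0 = 19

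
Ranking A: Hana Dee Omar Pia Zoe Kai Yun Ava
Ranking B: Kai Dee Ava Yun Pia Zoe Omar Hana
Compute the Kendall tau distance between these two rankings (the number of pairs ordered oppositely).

20 discordant pairs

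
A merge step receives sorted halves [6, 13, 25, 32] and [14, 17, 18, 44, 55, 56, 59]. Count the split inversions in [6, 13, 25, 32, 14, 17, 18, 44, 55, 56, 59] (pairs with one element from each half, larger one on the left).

Count, for every r in R, how many entries of L exceed r:
r = 14: 25, 32 → 2
r = 17: 25, 32 → 2
r = 18: 25, 32 → 2
r = 44: none → 0
r = 55: none → 0
r = 56: none → 0
r = 59: none → 0
Cross-inversions: 2 + 2 + 2 + 0 + 0 + 0 + 0 = 6

There are 6 cross-inversions.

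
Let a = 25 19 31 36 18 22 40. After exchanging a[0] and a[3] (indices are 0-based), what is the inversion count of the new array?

Positions 0 and 3 hold 25 and 36; after swapping, the array is [36, 19, 31, 25, 18, 22, 40].
Element-by-element contributions:
36: 5
19: 1
31: 3
25: 2
18: 0
22: 0
40: 0
Sum: 5 + 1 + 3 + 2 + 0 + 0 + 0 = 11

11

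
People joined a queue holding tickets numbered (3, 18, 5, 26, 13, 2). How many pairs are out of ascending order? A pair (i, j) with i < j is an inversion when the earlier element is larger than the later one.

8 out-of-order pairs

For each element, count later entries that are smaller:
3 → 2 → 1
18 → 5, 13, 2 → 3
5 → 2 → 1
26 → 13, 2 → 2
13 → 2 → 1
2 → none → 0
Sum: 1 + 3 + 1 + 2 + 1 + 0 = 8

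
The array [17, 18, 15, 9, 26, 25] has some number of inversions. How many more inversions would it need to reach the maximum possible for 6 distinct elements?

9

Maximum inversions for 6 distinct elements is C(6, 2) = 6·5/2 = 15.
Current inversions — for each element, count later smaller elements:
17: 2
18: 2
15: 1
9: 0
26: 1
25: 0
Current total: 2 + 2 + 1 + 0 + 1 + 0 = 6
Shortfall: 15 − 6 = 9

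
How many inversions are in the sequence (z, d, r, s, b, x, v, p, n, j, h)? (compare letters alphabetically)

For each element, count later entries that are smaller:
z → d, r, s, b, x, v, p, n, j, h → 10
d → b → 1
r → b, p, n, j, h → 5
s → b, p, n, j, h → 5
b → none → 0
x → v, p, n, j, h → 5
v → p, n, j, h → 4
p → n, j, h → 3
n → j, h → 2
j → h → 1
h → none → 0
Sum: 10 + 1 + 5 + 5 + 0 + 5 + 4 + 3 + 2 + 1 + 0 = 36

There are 36 out-of-order pairs.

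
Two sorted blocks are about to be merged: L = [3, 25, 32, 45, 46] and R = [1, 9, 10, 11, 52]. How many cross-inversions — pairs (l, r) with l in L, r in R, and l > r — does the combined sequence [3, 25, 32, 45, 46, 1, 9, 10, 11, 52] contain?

17 split inversions

Take each right-half value and tally the left-half values above it:
r = 1: 3, 25, 32, 45, 46 → 5
r = 9: 25, 32, 45, 46 → 4
r = 10: 25, 32, 45, 46 → 4
r = 11: 25, 32, 45, 46 → 4
r = 52: none → 0
Cross-inversions: 5 + 4 + 4 + 4 + 0 = 17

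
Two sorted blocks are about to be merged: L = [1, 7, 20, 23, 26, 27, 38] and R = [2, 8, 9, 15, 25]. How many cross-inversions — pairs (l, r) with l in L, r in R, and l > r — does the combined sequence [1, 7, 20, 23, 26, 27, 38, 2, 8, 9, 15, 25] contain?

24 cross-inversions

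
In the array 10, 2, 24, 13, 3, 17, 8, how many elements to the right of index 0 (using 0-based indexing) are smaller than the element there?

3

The element at index 0 is 10.
Elements after it: 2, 24, 13, 3, 17, 8
Those smaller than 10: 2, 3, 8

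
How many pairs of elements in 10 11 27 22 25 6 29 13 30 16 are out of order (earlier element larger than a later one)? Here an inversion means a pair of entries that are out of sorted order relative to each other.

Element-by-element contributions:
10 → 6 → 1
11 → 6 → 1
27 → 22, 25, 6, 13, 16 → 5
22 → 6, 13, 16 → 3
25 → 6, 13, 16 → 3
6 → none → 0
29 → 13, 16 → 2
13 → none → 0
30 → 16 → 1
16 → none → 0
Sum: 1 + 1 + 5 + 3 + 3 + 0 + 2 + 0 + 1 + 0 = 16

Inversions: 16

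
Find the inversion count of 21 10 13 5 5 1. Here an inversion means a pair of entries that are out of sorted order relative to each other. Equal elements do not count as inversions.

Inversions: 13

Element-by-element contributions:
21: 5
10: 3
13: 3
5: 1
5: 1
1: 0
Sum: 5 + 3 + 3 + 1 + 1 + 0 = 13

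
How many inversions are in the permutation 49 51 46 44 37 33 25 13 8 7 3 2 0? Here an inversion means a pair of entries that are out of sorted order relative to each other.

Inversions: 77

Element-by-element contributions:
49 → 46, 44, 37, 33, 25, 13, 8, 7, 3, 2, 0 → 11
51 → 46, 44, 37, 33, 25, 13, 8, 7, 3, 2, 0 → 11
46 → 44, 37, 33, 25, 13, 8, 7, 3, 2, 0 → 10
44 → 37, 33, 25, 13, 8, 7, 3, 2, 0 → 9
37 → 33, 25, 13, 8, 7, 3, 2, 0 → 8
33 → 25, 13, 8, 7, 3, 2, 0 → 7
25 → 13, 8, 7, 3, 2, 0 → 6
13 → 8, 7, 3, 2, 0 → 5
8 → 7, 3, 2, 0 → 4
7 → 3, 2, 0 → 3
3 → 2, 0 → 2
2 → 0 → 1
0 → none → 0
Sum: 11 + 11 + 10 + 9 + 8 + 7 + 6 + 5 + 4 + 3 + 2 + 1 + 0 = 77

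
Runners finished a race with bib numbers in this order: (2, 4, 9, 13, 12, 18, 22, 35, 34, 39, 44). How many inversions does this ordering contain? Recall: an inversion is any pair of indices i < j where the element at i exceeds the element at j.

2

Count, for each position, how many later elements it exceeds:
2 → none → 0
4 → none → 0
9 → none → 0
13 → 12 → 1
12 → none → 0
18 → none → 0
22 → none → 0
35 → 34 → 1
34 → none → 0
39 → none → 0
44 → none → 0
Sum: 0 + 0 + 0 + 1 + 0 + 0 + 0 + 1 + 0 + 0 + 0 = 2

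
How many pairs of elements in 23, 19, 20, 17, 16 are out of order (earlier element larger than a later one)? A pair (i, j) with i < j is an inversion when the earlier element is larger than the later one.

Sweep left to right; for each value list the smaller values that follow it:
23 → 19, 20, 17, 16 → 4
19 → 17, 16 → 2
20 → 17, 16 → 2
17 → 16 → 1
16 → none → 0
Sum: 4 + 2 + 2 + 1 + 0 = 9

9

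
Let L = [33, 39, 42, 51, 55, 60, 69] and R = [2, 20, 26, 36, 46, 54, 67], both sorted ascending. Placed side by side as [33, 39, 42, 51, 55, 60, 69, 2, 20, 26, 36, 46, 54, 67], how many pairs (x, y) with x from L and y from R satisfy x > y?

35 cross-inversions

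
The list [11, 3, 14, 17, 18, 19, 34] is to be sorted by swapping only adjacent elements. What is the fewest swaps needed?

Each adjacent swap fixes exactly one inversion, so the minimum swap count equals the number of inversions.
Count inversions — for each element, later elements that are smaller:
11: 3 → 1
3: none → 0
14: none → 0
17: none → 0
18: none → 0
19: none → 0
34: none → 0
Total inversions: 1 + 0 + 0 + 0 + 0 + 0 + 0 = 1

1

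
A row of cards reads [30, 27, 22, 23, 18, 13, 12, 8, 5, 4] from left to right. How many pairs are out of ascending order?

44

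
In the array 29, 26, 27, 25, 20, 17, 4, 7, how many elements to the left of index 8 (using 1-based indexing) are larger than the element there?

6 such elements

The element at index 8 is 7.
Elements before it: 29, 26, 27, 25, 20, 17, 4
Those larger than 7: 29, 26, 27, 25, 20, 17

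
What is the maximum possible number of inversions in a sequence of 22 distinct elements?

Inversions: 231

The maximum occurs when the array is in strictly decreasing order: every one of the C(22, 2) pairs is inverted.
C(22, 2) = 22·21/2 = 231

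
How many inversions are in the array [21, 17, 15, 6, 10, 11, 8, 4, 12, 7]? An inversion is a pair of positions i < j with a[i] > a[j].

34 inversions

Sweep left to right; for each value list the smaller values that follow it:
21: 9
17: 8
15: 7
6: 1
10: 3
11: 3
8: 2
4: 0
12: 1
7: 0
Sum: 9 + 8 + 7 + 1 + 3 + 3 + 2 + 0 + 1 + 0 = 34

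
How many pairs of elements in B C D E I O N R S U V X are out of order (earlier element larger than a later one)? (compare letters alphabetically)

1

Element-by-element contributions:
B: 0
C: 0
D: 0
E: 0
I: 0
O: 1
N: 0
R: 0
S: 0
U: 0
V: 0
X: 0
Sum: 0 + 0 + 0 + 0 + 0 + 1 + 0 + 0 + 0 + 0 + 0 + 0 = 1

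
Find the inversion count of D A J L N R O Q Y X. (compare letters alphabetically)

4

Sweep left to right; for each value list the smaller values that follow it:
D → A → 1
A → none → 0
J → none → 0
L → none → 0
N → none → 0
R → O, Q → 2
O → none → 0
Q → none → 0
Y → X → 1
X → none → 0
Sum: 1 + 0 + 0 + 0 + 0 + 2 + 0 + 0 + 1 + 0 = 4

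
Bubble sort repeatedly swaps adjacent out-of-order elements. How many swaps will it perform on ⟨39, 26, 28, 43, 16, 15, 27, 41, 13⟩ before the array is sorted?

23 swaps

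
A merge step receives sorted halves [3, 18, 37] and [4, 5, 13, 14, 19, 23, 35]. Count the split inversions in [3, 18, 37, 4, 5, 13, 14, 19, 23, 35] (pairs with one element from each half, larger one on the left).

11 cross-inversions

Take each right-half value and tally the left-half values above it:
r = 4: 18, 37 → 2
r = 5: 18, 37 → 2
r = 13: 18, 37 → 2
r = 14: 18, 37 → 2
r = 19: 37 → 1
r = 23: 37 → 1
r = 35: 37 → 1
Cross-inversions: 2 + 2 + 2 + 2 + 1 + 1 + 1 = 11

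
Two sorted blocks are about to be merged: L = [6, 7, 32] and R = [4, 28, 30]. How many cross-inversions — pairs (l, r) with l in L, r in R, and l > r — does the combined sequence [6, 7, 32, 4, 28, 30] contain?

For each element r of the right run, count left-run elements greater than r:
r = 4: 6, 7, 32 → 3
r = 28: 32 → 1
r = 30: 32 → 1
Cross-inversions: 3 + 1 + 1 = 5

There are 5 split inversions.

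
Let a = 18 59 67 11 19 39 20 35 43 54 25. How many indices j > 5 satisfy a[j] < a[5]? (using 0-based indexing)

The element at index 5 is 39.
Elements after it: 20, 35, 43, 54, 25
Those smaller than 39: 20, 35, 25

3 such elements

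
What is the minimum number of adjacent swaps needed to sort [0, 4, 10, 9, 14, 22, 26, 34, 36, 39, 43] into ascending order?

1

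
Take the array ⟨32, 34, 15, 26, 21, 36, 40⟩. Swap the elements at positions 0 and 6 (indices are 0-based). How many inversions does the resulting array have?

12

Positions 0 and 6 hold 32 and 40; after swapping, the array is [40, 34, 15, 26, 21, 36, 32].
Sweep left to right; for each value list the smaller values that follow it:
40 → 34, 15, 26, 21, 36, 32 → 6
34 → 15, 26, 21, 32 → 4
15 → none → 0
26 → 21 → 1
21 → none → 0
36 → 32 → 1
32 → none → 0
Sum: 6 + 4 + 0 + 1 + 0 + 1 + 0 = 12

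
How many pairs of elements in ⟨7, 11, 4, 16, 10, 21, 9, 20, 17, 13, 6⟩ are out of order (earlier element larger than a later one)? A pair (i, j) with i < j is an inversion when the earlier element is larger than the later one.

24 out-of-order pairs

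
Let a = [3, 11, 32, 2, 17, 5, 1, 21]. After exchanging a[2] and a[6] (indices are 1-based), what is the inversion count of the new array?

13

Positions 2 and 6 hold 11 and 5; after swapping, the array is [3, 5, 32, 2, 17, 11, 1, 21].
Sweep left to right; for each value list the smaller values that follow it:
3 → 2, 1 → 2
5 → 2, 1 → 2
32 → 2, 17, 11, 1, 21 → 5
2 → 1 → 1
17 → 11, 1 → 2
11 → 1 → 1
1 → none → 0
21 → none → 0
Sum: 2 + 2 + 5 + 1 + 2 + 1 + 0 + 0 = 13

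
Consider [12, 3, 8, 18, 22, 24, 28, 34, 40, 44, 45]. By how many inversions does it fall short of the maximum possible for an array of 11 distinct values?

Maximum inversions for 11 distinct elements is C(11, 2) = 11·10/2 = 55.
Current inversions — for each element, count later smaller elements:
12: 2
3: 0
8: 0
18: 0
22: 0
24: 0
28: 0
34: 0
40: 0
44: 0
45: 0
Current total: 2 + 0 + 0 + 0 + 0 + 0 + 0 + 0 + 0 + 0 + 0 = 2
Shortfall: 55 − 2 = 53

53 inversions short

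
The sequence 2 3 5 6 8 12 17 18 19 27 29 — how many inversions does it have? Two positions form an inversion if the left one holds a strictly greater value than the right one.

Out-of-order pairs: 0

For each element, count later entries that are smaller:
2: 0
3: 0
5: 0
6: 0
8: 0
12: 0
17: 0
18: 0
19: 0
27: 0
29: 0
Sum: 0 + 0 + 0 + 0 + 0 + 0 + 0 + 0 + 0 + 0 + 0 = 0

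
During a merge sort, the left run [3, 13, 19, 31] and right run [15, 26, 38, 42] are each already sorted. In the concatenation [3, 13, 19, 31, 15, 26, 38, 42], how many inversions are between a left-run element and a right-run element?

There are 3 split inversions.

For each element r of the right run, count left-run elements greater than r:
r = 15: 19, 31 → 2
r = 26: 31 → 1
r = 38: none → 0
r = 42: none → 0
Cross-inversions: 2 + 1 + 0 + 0 = 3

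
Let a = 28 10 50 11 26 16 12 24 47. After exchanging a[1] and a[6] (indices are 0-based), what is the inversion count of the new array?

Positions 1 and 6 hold 10 and 12; after swapping, the array is [28, 12, 50, 11, 26, 16, 10, 24, 47].
Element-by-element contributions:
28: 6
12: 2
50: 6
11: 1
26: 3
16: 1
10: 0
24: 0
47: 0
Sum: 6 + 2 + 6 + 1 + 3 + 1 + 0 + 0 + 0 = 19

There are 19 inversions.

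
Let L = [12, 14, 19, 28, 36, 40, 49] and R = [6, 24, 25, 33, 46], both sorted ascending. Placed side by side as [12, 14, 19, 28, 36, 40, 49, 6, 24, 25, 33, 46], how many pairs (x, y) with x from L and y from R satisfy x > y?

19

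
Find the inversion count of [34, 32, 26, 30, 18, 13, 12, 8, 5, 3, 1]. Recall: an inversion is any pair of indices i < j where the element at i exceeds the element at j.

Inversions: 54

Sweep left to right; for each value list the smaller values that follow it:
34 → 32, 26, 30, 18, 13, 12, 8, 5, 3, 1 → 10
32 → 26, 30, 18, 13, 12, 8, 5, 3, 1 → 9
26 → 18, 13, 12, 8, 5, 3, 1 → 7
30 → 18, 13, 12, 8, 5, 3, 1 → 7
18 → 13, 12, 8, 5, 3, 1 → 6
13 → 12, 8, 5, 3, 1 → 5
12 → 8, 5, 3, 1 → 4
8 → 5, 3, 1 → 3
5 → 3, 1 → 2
3 → 1 → 1
1 → none → 0
Sum: 10 + 9 + 7 + 7 + 6 + 5 + 4 + 3 + 2 + 1 + 0 = 54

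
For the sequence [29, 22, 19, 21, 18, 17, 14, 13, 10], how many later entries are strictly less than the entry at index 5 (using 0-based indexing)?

3 such elements

The element at index 5 is 17.
Elements after it: 14, 13, 10
Those smaller than 17: 14, 13, 10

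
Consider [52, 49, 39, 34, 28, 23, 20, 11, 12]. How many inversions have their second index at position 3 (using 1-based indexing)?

2

The element at index 3 is 39.
Elements before it: 52, 49
Those larger than 39: 52, 49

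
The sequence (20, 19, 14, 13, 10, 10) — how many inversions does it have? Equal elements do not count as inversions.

For each element, count later entries that are smaller:
20: 5
19: 4
14: 3
13: 2
10: 0
10: 0
Sum: 5 + 4 + 3 + 2 + 0 + 0 = 14

There are 14 out-of-order pairs.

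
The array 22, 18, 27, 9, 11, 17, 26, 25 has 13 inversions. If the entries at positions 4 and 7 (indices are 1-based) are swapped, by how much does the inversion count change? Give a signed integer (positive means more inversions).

Positions 4 and 7 hold 9 and 26; after swapping, the array is [22, 18, 27, 26, 11, 17, 9, 25].
Sweep left to right; for each value list the smaller values that follow it:
22: 4
18: 3
27: 5
26: 4
11: 1
17: 1
9: 0
25: 0
Sum: 4 + 3 + 5 + 4 + 1 + 1 + 0 + 0 = 18
Change: 18 − 13 = +5

+5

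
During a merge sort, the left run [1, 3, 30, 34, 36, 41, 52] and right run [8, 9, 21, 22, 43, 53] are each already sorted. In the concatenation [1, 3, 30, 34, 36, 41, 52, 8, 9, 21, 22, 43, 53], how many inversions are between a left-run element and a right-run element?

21 split inversions

Count, for every r in R, how many entries of L exceed r:
r = 8: 30, 34, 36, 41, 52 → 5
r = 9: 30, 34, 36, 41, 52 → 5
r = 21: 30, 34, 36, 41, 52 → 5
r = 22: 30, 34, 36, 41, 52 → 5
r = 43: 52 → 1
r = 53: none → 0
Cross-inversions: 5 + 5 + 5 + 5 + 1 + 0 = 21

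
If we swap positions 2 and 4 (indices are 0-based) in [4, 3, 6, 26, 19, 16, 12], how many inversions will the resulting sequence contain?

Positions 2 and 4 hold 6 and 19; after swapping, the array is [4, 3, 19, 26, 6, 16, 12].
Count, for each position, how many later elements it exceeds:
4 → 3 → 1
3 → none → 0
19 → 6, 16, 12 → 3
26 → 6, 16, 12 → 3
6 → none → 0
16 → 12 → 1
12 → none → 0
Sum: 1 + 0 + 3 + 3 + 0 + 1 + 0 = 8

8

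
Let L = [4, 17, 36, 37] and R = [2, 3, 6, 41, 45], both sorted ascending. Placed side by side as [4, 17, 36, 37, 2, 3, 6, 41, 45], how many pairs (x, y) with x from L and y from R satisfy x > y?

Take each right-half value and tally the left-half values above it:
r = 2: 4, 17, 36, 37 → 4
r = 3: 4, 17, 36, 37 → 4
r = 6: 17, 36, 37 → 3
r = 41: none → 0
r = 45: none → 0
Cross-inversions: 4 + 4 + 3 + 0 + 0 = 11

11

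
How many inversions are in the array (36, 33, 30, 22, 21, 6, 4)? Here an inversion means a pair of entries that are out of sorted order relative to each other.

Sweep left to right; for each value list the smaller values that follow it:
36 → 33, 30, 22, 21, 6, 4 → 6
33 → 30, 22, 21, 6, 4 → 5
30 → 22, 21, 6, 4 → 4
22 → 21, 6, 4 → 3
21 → 6, 4 → 2
6 → 4 → 1
4 → none → 0
Sum: 6 + 5 + 4 + 3 + 2 + 1 + 0 = 21

There are 21 inversions.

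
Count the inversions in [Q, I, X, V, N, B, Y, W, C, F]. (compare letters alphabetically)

Element-by-element contributions:
Q: 5
I: 3
X: 6
V: 4
N: 3
B: 0
Y: 3
W: 2
C: 0
F: 0
Sum: 5 + 3 + 6 + 4 + 3 + 0 + 3 + 2 + 0 + 0 = 26

26 out-of-order pairs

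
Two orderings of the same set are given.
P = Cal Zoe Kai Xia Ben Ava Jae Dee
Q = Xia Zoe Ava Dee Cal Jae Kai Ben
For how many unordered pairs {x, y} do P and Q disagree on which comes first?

13 disagreeing pairs

Assign each item its position (1..8) in the first ordering, then rewrite the second ordering as that position sequence:
positions: Cal→1, Zoe→2, Kai→3, Xia→4, Ben→5, Ava→6, Jae→7, Dee→8
second ordering as positions: [4, 2, 6, 8, 1, 7, 3, 5]
Discordant pairs = inversions in this position sequence.
4: 2, 1, 3 → 3
2: 1 → 1
6: 1, 3, 5 → 3
8: 1, 7, 3, 5 → 4
1: 0
7: 3, 5 → 2
3: 0
5: 0
Total: 3 + 1 + 3 + 4 + 0 + 2 + 0 + 0 = 13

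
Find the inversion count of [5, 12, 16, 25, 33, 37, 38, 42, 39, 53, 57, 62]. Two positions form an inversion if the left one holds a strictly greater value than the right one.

1 inversion

For each element, count later entries that are smaller:
5 → none → 0
12 → none → 0
16 → none → 0
25 → none → 0
33 → none → 0
37 → none → 0
38 → none → 0
42 → 39 → 1
39 → none → 0
53 → none → 0
57 → none → 0
62 → none → 0
Sum: 0 + 0 + 0 + 0 + 0 + 0 + 0 + 1 + 0 + 0 + 0 + 0 = 1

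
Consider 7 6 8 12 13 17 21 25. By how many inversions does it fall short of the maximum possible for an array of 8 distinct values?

27

Maximum inversions for 8 distinct elements is C(8, 2) = 8·7/2 = 28.
Current inversions — for each element, count later smaller elements:
7: 1
6: 0
8: 0
12: 0
13: 0
17: 0
21: 0
25: 0
Current total: 1 + 0 + 0 + 0 + 0 + 0 + 0 + 0 = 1
Shortfall: 28 − 1 = 27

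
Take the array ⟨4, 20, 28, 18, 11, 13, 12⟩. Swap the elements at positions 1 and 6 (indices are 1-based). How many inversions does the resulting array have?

Positions 1 and 6 hold 4 and 13; after swapping, the array is [13, 20, 28, 18, 11, 4, 12].
Count, for each position, how many later elements it exceeds:
13 → 11, 4, 12 → 3
20 → 18, 11, 4, 12 → 4
28 → 18, 11, 4, 12 → 4
18 → 11, 4, 12 → 3
11 → 4 → 1
4 → none → 0
12 → none → 0
Sum: 3 + 4 + 4 + 3 + 1 + 0 + 0 = 15

15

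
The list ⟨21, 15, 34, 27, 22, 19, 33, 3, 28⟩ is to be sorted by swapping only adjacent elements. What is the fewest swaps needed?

The minimum number of adjacent swaps to sort an array equals its inversion count, since every such swap removes exactly one inversion.
Count inversions — for each element, later elements that are smaller:
21: 15, 19, 3 → 3
15: 3 → 1
34: 27, 22, 19, 33, 3, 28 → 6
27: 22, 19, 3 → 3
22: 19, 3 → 2
19: 3 → 1
33: 3, 28 → 2
3: none → 0
28: none → 0
Total inversions: 3 + 1 + 6 + 3 + 2 + 1 + 2 + 0 + 0 = 18

Swaps: 18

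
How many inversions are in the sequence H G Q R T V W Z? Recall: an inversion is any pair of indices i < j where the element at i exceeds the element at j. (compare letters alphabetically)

Count, for each position, how many later elements it exceeds:
H → G → 1
G → none → 0
Q → none → 0
R → none → 0
T → none → 0
V → none → 0
W → none → 0
Z → none → 0
Sum: 1 + 0 + 0 + 0 + 0 + 0 + 0 + 0 = 1

There is 1 inversion.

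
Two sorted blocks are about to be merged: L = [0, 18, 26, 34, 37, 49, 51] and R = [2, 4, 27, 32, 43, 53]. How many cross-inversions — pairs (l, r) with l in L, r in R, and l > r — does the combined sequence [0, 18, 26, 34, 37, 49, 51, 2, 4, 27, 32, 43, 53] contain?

22

Take each right-half value and tally the left-half values above it:
r = 2: 18, 26, 34, 37, 49, 51 → 6
r = 4: 18, 26, 34, 37, 49, 51 → 6
r = 27: 34, 37, 49, 51 → 4
r = 32: 34, 37, 49, 51 → 4
r = 43: 49, 51 → 2
r = 53: none → 0
Cross-inversions: 6 + 6 + 4 + 4 + 2 + 0 = 22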